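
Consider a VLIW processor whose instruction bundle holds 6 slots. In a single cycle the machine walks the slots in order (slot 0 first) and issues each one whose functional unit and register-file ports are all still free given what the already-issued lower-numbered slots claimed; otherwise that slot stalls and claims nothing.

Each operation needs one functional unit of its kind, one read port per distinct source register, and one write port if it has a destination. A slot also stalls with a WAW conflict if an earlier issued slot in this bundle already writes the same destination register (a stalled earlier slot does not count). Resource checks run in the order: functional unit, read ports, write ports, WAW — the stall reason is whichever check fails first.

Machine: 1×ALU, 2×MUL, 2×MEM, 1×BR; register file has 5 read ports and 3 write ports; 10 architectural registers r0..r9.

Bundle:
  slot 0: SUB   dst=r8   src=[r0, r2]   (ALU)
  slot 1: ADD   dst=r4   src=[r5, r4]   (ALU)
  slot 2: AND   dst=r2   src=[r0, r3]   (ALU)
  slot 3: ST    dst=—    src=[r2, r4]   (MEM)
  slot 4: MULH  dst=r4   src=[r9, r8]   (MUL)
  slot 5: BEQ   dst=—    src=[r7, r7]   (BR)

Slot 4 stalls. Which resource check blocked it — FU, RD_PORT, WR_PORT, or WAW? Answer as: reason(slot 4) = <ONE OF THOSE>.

#0 ALU src=r0,r2 dispatched  <A:0 Mu:2 Ld:2 B:1 rd:3 wr:2>
#1 ALU src=r5,r4 held:FU  <A:0 Mu:2 Ld:2 B:1 rd:3 wr:2>
#2 ALU src=r0,r3 held:FU  <A:0 Mu:2 Ld:2 B:1 rd:3 wr:2>
#3 MEM src=r2,r4 dispatched  <A:0 Mu:2 Ld:1 B:1 rd:1 wr:2>
#4 MUL src=r9,r8 held:RD_PORT  <A:0 Mu:2 Ld:1 B:1 rd:1 wr:2>
#5 BR src=r7,r7 dispatched  <A:0 Mu:2 Ld:1 B:0 rd:0 wr:2>

reason(slot 4) = RD_PORT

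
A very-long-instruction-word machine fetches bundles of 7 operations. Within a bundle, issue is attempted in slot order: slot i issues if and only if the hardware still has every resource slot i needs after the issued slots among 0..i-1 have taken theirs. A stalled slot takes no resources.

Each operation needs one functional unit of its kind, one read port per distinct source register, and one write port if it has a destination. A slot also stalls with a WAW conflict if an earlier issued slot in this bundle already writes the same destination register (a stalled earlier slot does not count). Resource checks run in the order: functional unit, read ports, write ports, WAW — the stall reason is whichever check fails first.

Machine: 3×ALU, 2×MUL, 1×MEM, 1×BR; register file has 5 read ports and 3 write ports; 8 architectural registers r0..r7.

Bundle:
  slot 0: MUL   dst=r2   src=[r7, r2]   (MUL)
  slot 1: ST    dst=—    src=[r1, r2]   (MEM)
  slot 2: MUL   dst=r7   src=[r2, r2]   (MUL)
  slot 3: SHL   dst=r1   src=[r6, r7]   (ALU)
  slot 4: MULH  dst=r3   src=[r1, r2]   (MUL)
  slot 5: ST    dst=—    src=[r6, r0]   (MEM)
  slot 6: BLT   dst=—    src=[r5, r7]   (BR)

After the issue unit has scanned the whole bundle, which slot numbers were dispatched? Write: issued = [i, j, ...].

#0 MUL src=r7,r2 dispatched  <A:3 Mu:1 Ld:1 B:1 rd:3 wr:2>
#1 MEM src=r1,r2 dispatched  <A:3 Mu:1 Ld:0 B:1 rd:1 wr:2>
#2 MUL src=r2,r2 dispatched  <A:3 Mu:0 Ld:0 B:1 rd:0 wr:1>
#3 ALU src=r6,r7 held:RD_PORT  <A:3 Mu:0 Ld:0 B:1 rd:0 wr:1>
#4 MUL src=r1,r2 held:FU  <A:3 Mu:0 Ld:0 B:1 rd:0 wr:1>
#5 MEM src=r6,r0 held:FU  <A:3 Mu:0 Ld:0 B:1 rd:0 wr:1>
#6 BR src=r5,r7 held:RD_PORT  <A:3 Mu:0 Ld:0 B:1 rd:0 wr:1>

issued = [0, 1, 2]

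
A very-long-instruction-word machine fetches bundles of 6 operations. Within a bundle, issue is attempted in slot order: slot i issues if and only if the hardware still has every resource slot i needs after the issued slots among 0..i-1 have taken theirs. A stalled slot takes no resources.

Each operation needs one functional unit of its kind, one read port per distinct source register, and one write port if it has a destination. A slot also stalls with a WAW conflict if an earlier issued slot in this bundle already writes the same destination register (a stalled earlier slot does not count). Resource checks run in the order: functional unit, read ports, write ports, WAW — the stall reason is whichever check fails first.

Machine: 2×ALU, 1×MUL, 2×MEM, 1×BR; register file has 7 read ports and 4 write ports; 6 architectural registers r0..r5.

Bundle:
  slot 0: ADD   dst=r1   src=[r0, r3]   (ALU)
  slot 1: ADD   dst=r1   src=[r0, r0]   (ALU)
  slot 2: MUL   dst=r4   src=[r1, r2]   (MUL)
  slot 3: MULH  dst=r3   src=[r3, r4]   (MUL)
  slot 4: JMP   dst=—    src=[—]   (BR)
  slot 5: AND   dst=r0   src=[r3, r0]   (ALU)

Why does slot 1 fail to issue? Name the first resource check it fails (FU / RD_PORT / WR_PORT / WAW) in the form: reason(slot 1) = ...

#0 ALU src=r0,r3 dispatched  <A:1 Mu:1 Ld:2 B:1 rd:5 wr:3>
#1 ALU src=r0,r0 held:WAW  <A:1 Mu:1 Ld:2 B:1 rd:5 wr:3>
#2 MUL src=r1,r2 dispatched  <A:1 Mu:0 Ld:2 B:1 rd:3 wr:2>
#3 MUL src=r3,r4 held:FU  <A:1 Mu:0 Ld:2 B:1 rd:3 wr:2>
#4 BR src=- dispatched  <A:1 Mu:0 Ld:2 B:0 rd:3 wr:2>
#5 ALU src=r3,r0 dispatched  <A:0 Mu:0 Ld:2 B:0 rd:1 wr:1>

reason(slot 1) = WAW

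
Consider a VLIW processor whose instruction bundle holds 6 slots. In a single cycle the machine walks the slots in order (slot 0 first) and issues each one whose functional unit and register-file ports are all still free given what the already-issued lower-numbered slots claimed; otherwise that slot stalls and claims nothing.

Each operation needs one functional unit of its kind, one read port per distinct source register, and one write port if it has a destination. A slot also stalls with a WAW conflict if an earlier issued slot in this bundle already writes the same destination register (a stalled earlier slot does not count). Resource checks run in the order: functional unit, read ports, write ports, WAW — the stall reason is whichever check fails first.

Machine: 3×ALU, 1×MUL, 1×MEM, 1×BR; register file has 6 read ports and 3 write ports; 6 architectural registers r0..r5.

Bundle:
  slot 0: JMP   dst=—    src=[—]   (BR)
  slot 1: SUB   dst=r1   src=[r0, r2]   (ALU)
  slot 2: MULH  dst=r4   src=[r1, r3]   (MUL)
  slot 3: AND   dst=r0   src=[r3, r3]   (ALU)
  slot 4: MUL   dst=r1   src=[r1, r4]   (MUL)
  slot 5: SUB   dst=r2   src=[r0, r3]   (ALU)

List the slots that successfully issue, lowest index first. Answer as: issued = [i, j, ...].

#0 BR src=- dispatched  <A:3 Mu:1 Ld:1 B:0 rd:6 wr:3>
#1 ALU src=r0,r2 dispatched  <A:2 Mu:1 Ld:1 B:0 rd:4 wr:2>
#2 MUL src=r1,r3 dispatched  <A:2 Mu:0 Ld:1 B:0 rd:2 wr:1>
#3 ALU src=r3,r3 dispatched  <A:1 Mu:0 Ld:1 B:0 rd:1 wr:0>
#4 MUL src=r1,r4 held:FU  <A:1 Mu:0 Ld:1 B:0 rd:1 wr:0>
#5 ALU src=r0,r3 held:RD_PORT  <A:1 Mu:0 Ld:1 B:0 rd:1 wr:0>

issued = [0, 1, 2, 3]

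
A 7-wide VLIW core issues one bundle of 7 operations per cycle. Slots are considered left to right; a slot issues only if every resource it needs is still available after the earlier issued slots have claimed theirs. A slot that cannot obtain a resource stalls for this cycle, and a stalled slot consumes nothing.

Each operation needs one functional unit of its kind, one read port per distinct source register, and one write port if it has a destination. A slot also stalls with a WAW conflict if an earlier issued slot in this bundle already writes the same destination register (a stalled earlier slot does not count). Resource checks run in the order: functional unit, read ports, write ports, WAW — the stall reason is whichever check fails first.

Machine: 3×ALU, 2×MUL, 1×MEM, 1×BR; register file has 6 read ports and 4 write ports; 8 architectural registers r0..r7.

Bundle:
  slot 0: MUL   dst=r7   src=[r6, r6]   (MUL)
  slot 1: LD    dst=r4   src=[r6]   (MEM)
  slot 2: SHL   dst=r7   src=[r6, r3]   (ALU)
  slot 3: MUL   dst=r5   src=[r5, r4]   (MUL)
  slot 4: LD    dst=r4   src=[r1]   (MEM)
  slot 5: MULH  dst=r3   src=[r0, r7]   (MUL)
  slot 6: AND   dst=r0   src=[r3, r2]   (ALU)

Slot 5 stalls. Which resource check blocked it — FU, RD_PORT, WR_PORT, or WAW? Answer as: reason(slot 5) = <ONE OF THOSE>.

reason(slot 5) = FU

[0] MUL needs rd=1 wr=1: ok; after: ALU=3 MUL=1 MEM=1 BR=1, R=5, W=3
[1] MEM needs rd=1 wr=1: ok; after: ALU=3 MUL=1 MEM=0 BR=1, R=4, W=2
[2] ALU needs rd=2 wr=1: WAW; after: ALU=3 MUL=1 MEM=0 BR=1, R=4, W=2
[3] MUL needs rd=2 wr=1: ok; after: ALU=3 MUL=0 MEM=0 BR=1, R=2, W=1
[4] MEM needs rd=1 wr=1: FU; after: ALU=3 MUL=0 MEM=0 BR=1, R=2, W=1
[5] MUL needs rd=2 wr=1: FU; after: ALU=3 MUL=0 MEM=0 BR=1, R=2, W=1
[6] ALU needs rd=2 wr=1: ok; after: ALU=2 MUL=0 MEM=0 BR=1, R=0, W=0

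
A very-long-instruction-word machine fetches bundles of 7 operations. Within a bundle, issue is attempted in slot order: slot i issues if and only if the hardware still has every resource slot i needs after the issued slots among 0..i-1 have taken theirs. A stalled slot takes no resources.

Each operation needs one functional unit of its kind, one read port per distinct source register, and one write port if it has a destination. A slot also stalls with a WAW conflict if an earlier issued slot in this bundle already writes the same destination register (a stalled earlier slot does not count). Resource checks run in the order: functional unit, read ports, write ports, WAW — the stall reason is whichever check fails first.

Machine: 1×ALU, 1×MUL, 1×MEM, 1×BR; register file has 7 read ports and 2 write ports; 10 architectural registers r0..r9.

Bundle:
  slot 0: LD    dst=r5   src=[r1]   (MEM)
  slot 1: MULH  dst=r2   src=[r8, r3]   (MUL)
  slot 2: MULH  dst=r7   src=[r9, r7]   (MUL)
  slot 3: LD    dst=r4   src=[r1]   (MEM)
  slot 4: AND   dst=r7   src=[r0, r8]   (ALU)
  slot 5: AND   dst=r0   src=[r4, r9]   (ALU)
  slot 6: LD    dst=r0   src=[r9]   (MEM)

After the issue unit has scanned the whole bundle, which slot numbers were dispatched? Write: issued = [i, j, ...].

  0. MEM→r5 ⇒ go  {1A/1Mu/0Ld/1B | 6r 1w}
  1. MUL→r2 ⇒ go  {1A/0Mu/0Ld/1B | 4r 0w}
  2. MUL→r7 ⇒ no(FU)  {1A/0Mu/0Ld/1B | 4r 0w}
  3. MEM→r4 ⇒ no(FU)  {1A/0Mu/0Ld/1B | 4r 0w}
  4. ALU→r7 ⇒ no(WR_PORT)  {1A/0Mu/0Ld/1B | 4r 0w}
  5. ALU→r0 ⇒ no(WR_PORT)  {1A/0Mu/0Ld/1B | 4r 0w}
  6. MEM→r0 ⇒ no(FU)  {1A/0Mu/0Ld/1B | 4r 0w}

issued = [0, 1]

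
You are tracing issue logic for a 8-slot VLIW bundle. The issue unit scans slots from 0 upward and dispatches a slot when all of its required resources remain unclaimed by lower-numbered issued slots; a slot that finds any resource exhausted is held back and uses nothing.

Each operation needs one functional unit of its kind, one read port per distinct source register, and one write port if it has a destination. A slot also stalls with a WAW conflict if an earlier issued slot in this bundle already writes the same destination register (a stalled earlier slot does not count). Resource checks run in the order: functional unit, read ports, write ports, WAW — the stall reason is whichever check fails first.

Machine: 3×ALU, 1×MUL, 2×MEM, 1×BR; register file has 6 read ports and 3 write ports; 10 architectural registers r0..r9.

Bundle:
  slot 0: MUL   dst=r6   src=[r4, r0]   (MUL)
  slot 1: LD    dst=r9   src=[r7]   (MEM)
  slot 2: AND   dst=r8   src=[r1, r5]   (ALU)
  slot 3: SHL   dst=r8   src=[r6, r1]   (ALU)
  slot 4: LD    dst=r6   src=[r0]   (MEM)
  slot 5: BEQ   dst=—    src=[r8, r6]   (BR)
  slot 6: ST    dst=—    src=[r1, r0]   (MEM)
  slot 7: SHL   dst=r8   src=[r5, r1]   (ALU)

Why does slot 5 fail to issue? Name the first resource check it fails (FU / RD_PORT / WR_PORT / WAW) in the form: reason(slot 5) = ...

#0 MUL src=r4,r0 dispatched  <A:3 Mu:0 Ld:2 B:1 rd:4 wr:2>
#1 MEM src=r7 dispatched  <A:3 Mu:0 Ld:1 B:1 rd:3 wr:1>
#2 ALU src=r1,r5 dispatched  <A:2 Mu:0 Ld:1 B:1 rd:1 wr:0>
#3 ALU src=r6,r1 held:RD_PORT  <A:2 Mu:0 Ld:1 B:1 rd:1 wr:0>
#4 MEM src=r0 held:WR_PORT  <A:2 Mu:0 Ld:1 B:1 rd:1 wr:0>
#5 BR src=r8,r6 held:RD_PORT  <A:2 Mu:0 Ld:1 B:1 rd:1 wr:0>
#6 MEM src=r1,r0 held:RD_PORT  <A:2 Mu:0 Ld:1 B:1 rd:1 wr:0>
#7 ALU src=r5,r1 held:RD_PORT  <A:2 Mu:0 Ld:1 B:1 rd:1 wr:0>

reason(slot 5) = RD_PORT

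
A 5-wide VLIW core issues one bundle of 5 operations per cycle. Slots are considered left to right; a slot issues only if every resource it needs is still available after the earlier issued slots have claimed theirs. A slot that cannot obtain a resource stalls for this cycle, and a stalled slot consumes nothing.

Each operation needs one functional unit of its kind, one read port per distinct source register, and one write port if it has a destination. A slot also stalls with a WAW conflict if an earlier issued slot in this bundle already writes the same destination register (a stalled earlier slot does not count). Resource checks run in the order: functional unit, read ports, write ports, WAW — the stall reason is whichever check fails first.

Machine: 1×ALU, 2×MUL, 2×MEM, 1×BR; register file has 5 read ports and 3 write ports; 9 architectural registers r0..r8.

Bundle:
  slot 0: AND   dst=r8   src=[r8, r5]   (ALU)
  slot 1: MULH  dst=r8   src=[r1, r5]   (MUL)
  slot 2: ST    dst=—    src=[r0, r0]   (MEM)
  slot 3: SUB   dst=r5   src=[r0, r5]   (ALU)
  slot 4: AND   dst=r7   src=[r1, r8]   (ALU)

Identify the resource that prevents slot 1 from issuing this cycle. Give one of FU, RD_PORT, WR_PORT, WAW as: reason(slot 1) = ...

reason(slot 1) = WAW

slot 0 (ALU): ISSUE — free A0,Mu2,Ld2,B1 rp3 wp2
slot 1 (MUL): stall WAW — free A0,Mu2,Ld2,B1 rp3 wp2
slot 2 (MEM): ISSUE — free A0,Mu2,Ld1,B1 rp2 wp2
slot 3 (ALU): stall FU — free A0,Mu2,Ld1,B1 rp2 wp2
slot 4 (ALU): stall FU — free A0,Mu2,Ld1,B1 rp2 wp2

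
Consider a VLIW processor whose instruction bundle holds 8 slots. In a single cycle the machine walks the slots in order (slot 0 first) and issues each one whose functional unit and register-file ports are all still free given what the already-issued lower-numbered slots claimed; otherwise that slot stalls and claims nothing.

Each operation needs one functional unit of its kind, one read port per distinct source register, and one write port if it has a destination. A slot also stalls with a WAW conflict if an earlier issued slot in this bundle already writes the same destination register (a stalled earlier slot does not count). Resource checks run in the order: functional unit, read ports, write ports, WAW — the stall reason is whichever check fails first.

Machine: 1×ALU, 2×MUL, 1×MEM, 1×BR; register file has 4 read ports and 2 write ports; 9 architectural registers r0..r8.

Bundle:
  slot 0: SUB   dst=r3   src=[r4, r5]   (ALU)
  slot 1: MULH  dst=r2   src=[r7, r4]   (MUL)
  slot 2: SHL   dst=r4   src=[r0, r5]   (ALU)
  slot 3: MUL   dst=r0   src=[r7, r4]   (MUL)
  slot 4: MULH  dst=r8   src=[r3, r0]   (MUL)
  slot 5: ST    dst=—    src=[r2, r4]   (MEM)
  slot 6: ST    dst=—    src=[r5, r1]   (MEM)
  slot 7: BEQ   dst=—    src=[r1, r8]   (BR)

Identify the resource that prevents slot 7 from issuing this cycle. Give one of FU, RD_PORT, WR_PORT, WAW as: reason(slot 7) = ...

reason(slot 7) = RD_PORT

[0] ALU needs rd=2 wr=1: ok; after: ALU=0 MUL=2 MEM=1 BR=1, R=2, W=1
[1] MUL needs rd=2 wr=1: ok; after: ALU=0 MUL=1 MEM=1 BR=1, R=0, W=0
[2] ALU needs rd=2 wr=1: FU; after: ALU=0 MUL=1 MEM=1 BR=1, R=0, W=0
[3] MUL needs rd=2 wr=1: RD_PORT; after: ALU=0 MUL=1 MEM=1 BR=1, R=0, W=0
[4] MUL needs rd=2 wr=1: RD_PORT; after: ALU=0 MUL=1 MEM=1 BR=1, R=0, W=0
[5] MEM needs rd=2 wr=0: RD_PORT; after: ALU=0 MUL=1 MEM=1 BR=1, R=0, W=0
[6] MEM needs rd=2 wr=0: RD_PORT; after: ALU=0 MUL=1 MEM=1 BR=1, R=0, W=0
[7] BR needs rd=2 wr=0: RD_PORT; after: ALU=0 MUL=1 MEM=1 BR=1, R=0, W=0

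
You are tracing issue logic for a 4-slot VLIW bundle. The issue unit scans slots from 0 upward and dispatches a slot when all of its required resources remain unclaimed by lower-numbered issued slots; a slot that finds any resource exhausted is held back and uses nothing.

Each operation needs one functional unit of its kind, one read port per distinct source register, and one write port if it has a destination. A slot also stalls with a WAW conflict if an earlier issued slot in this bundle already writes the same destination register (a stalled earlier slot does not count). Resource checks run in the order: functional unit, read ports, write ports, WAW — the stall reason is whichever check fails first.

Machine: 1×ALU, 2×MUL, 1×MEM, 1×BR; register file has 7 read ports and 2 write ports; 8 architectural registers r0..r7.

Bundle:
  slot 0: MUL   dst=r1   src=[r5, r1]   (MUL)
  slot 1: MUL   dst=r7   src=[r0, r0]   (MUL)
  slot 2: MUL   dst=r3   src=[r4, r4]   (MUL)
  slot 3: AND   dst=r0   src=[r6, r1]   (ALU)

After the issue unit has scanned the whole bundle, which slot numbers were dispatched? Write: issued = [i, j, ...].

issued = [0, 1]

[0] MUL needs rd=2 wr=1: ok; after: ALU=1 MUL=1 MEM=1 BR=1, R=5, W=1
[1] MUL needs rd=1 wr=1: ok; after: ALU=1 MUL=0 MEM=1 BR=1, R=4, W=0
[2] MUL needs rd=1 wr=1: FU; after: ALU=1 MUL=0 MEM=1 BR=1, R=4, W=0
[3] ALU needs rd=2 wr=1: WR_PORT; after: ALU=1 MUL=0 MEM=1 BR=1, R=4, W=0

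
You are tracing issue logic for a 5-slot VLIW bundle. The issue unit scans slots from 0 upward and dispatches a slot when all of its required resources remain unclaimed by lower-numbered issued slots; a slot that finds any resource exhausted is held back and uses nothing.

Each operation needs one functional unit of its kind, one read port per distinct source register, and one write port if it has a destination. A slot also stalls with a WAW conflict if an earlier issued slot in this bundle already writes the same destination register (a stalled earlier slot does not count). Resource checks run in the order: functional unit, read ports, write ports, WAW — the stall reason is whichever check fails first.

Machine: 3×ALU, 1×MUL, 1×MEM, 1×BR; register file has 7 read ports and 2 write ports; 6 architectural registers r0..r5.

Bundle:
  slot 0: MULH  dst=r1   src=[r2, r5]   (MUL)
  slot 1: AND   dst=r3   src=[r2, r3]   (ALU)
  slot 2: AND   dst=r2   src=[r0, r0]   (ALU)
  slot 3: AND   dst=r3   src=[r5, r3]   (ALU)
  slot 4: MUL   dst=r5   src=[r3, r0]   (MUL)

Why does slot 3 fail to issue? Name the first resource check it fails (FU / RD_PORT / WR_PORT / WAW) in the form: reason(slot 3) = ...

reason(slot 3) = WR_PORT

slot 0 (MUL): ISSUE — free A3,Mu0,Ld1,B1 rp5 wp1
slot 1 (ALU): ISSUE — free A2,Mu0,Ld1,B1 rp3 wp0
slot 2 (ALU): stall WR_PORT — free A2,Mu0,Ld1,B1 rp3 wp0
slot 3 (ALU): stall WR_PORT — free A2,Mu0,Ld1,B1 rp3 wp0
slot 4 (MUL): stall FU — free A2,Mu0,Ld1,B1 rp3 wp0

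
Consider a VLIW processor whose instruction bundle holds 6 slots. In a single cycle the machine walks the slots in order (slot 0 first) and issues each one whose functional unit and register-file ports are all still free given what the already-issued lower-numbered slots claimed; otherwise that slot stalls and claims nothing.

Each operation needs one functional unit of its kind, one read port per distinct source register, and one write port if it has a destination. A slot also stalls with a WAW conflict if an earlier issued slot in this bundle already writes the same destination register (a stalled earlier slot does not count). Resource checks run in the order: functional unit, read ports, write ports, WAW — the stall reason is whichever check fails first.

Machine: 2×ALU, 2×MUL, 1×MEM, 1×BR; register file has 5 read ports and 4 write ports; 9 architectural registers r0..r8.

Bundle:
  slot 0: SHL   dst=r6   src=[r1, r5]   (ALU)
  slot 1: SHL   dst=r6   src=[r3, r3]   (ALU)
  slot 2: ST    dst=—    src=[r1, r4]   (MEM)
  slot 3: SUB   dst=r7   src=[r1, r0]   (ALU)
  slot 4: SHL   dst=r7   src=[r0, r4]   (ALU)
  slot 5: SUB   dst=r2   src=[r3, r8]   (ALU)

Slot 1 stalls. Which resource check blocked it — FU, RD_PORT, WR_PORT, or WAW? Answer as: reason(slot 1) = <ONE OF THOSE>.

reason(slot 1) = WAW

  0. ALU→r6 ⇒ go  {1A/2Mu/1Ld/1B | 3r 3w}
  1. ALU→r6 ⇒ no(WAW)  {1A/2Mu/1Ld/1B | 3r 3w}
  2. MEM ⇒ go  {1A/2Mu/0Ld/1B | 1r 3w}
  3. ALU→r7 ⇒ no(RD_PORT)  {1A/2Mu/0Ld/1B | 1r 3w}
  4. ALU→r7 ⇒ no(RD_PORT)  {1A/2Mu/0Ld/1B | 1r 3w}
  5. ALU→r2 ⇒ no(RD_PORT)  {1A/2Mu/0Ld/1B | 1r 3w}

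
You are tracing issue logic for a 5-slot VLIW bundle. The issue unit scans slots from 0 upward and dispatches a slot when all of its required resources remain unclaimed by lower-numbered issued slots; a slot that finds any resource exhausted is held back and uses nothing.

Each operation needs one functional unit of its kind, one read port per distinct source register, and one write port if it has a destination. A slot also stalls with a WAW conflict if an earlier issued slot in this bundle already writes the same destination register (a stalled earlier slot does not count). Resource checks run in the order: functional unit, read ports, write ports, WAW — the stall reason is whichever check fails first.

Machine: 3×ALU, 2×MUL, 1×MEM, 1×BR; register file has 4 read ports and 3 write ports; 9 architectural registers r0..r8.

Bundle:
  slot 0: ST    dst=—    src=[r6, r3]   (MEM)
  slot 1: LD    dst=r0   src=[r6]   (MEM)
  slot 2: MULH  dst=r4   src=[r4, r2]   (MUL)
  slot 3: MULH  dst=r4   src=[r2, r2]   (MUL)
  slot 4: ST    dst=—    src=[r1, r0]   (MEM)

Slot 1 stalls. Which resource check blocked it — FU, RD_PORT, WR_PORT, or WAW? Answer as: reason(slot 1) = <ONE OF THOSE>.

  0. MEM ⇒ go  {3A/2Mu/0Ld/1B | 2r 3w}
  1. MEM→r0 ⇒ no(FU)  {3A/2Mu/0Ld/1B | 2r 3w}
  2. MUL→r4 ⇒ go  {3A/1Mu/0Ld/1B | 0r 2w}
  3. MUL→r4 ⇒ no(RD_PORT)  {3A/1Mu/0Ld/1B | 0r 2w}
  4. MEM ⇒ no(FU)  {3A/1Mu/0Ld/1B | 0r 2w}

reason(slot 1) = FU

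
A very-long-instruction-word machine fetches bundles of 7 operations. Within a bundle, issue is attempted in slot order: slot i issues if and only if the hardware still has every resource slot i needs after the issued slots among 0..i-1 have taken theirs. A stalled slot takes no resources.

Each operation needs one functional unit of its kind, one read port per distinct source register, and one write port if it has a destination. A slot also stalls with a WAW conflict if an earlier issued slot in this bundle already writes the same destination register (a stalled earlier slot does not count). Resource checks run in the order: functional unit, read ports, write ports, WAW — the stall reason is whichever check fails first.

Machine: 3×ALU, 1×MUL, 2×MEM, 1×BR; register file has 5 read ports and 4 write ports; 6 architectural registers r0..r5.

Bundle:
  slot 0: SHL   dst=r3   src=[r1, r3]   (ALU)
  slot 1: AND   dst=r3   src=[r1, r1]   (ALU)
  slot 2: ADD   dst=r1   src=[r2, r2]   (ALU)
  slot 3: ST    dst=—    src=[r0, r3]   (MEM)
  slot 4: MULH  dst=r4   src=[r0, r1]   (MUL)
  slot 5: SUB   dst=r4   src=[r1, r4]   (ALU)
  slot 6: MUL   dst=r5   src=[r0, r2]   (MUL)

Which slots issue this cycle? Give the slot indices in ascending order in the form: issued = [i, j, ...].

issued = [0, 2, 3]

slot 0 (ALU): ISSUE — free A2,Mu1,Ld2,B1 rp3 wp3
slot 1 (ALU): stall WAW — free A2,Mu1,Ld2,B1 rp3 wp3
slot 2 (ALU): ISSUE — free A1,Mu1,Ld2,B1 rp2 wp2
slot 3 (MEM): ISSUE — free A1,Mu1,Ld1,B1 rp0 wp2
slot 4 (MUL): stall RD_PORT — free A1,Mu1,Ld1,B1 rp0 wp2
slot 5 (ALU): stall RD_PORT — free A1,Mu1,Ld1,B1 rp0 wp2
slot 6 (MUL): stall RD_PORT — free A1,Mu1,Ld1,B1 rp0 wp2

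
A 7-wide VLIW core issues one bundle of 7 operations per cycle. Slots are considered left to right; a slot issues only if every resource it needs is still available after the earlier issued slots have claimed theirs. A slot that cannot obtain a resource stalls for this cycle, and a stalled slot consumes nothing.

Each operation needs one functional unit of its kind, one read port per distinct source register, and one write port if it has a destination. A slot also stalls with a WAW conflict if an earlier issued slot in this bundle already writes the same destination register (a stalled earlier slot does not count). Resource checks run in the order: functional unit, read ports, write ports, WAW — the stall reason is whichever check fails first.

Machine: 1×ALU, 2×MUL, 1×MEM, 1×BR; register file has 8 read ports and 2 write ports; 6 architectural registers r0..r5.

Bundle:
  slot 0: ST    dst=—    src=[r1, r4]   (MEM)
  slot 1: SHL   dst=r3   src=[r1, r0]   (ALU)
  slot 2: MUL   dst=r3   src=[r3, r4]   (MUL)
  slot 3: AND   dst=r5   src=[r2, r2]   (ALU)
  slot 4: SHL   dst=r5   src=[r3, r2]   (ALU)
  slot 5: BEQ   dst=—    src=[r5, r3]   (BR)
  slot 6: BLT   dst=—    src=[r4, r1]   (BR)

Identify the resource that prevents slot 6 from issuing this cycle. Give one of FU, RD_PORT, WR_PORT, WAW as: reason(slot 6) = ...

[0] MEM needs rd=2 wr=0: ok; after: ALU=1 MUL=2 MEM=0 BR=1, R=6, W=2
[1] ALU needs rd=2 wr=1: ok; after: ALU=0 MUL=2 MEM=0 BR=1, R=4, W=1
[2] MUL needs rd=2 wr=1: WAW; after: ALU=0 MUL=2 MEM=0 BR=1, R=4, W=1
[3] ALU needs rd=1 wr=1: FU; after: ALU=0 MUL=2 MEM=0 BR=1, R=4, W=1
[4] ALU needs rd=2 wr=1: FU; after: ALU=0 MUL=2 MEM=0 BR=1, R=4, W=1
[5] BR needs rd=2 wr=0: ok; after: ALU=0 MUL=2 MEM=0 BR=0, R=2, W=1
[6] BR needs rd=2 wr=0: FU; after: ALU=0 MUL=2 MEM=0 BR=0, R=2, W=1

reason(slot 6) = FU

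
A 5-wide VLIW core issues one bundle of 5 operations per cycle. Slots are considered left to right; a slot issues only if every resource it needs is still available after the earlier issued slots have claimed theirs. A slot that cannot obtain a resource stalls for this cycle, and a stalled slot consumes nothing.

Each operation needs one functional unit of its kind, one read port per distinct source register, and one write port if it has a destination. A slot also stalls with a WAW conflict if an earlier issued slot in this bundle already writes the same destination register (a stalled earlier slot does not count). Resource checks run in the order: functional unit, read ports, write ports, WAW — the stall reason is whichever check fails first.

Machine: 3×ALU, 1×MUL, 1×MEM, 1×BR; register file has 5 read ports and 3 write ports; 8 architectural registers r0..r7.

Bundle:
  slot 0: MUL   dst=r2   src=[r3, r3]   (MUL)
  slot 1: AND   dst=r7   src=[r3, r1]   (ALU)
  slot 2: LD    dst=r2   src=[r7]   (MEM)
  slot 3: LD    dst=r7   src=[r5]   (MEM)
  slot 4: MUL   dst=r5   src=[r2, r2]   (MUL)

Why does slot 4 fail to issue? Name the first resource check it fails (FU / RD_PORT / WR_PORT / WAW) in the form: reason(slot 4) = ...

reason(slot 4) = FU

#0 MUL src=r3,r3 dispatched  <A:3 Mu:0 Ld:1 B:1 rd:4 wr:2>
#1 ALU src=r3,r1 dispatched  <A:2 Mu:0 Ld:1 B:1 rd:2 wr:1>
#2 MEM src=r7 held:WAW  <A:2 Mu:0 Ld:1 B:1 rd:2 wr:1>
#3 MEM src=r5 held:WAW  <A:2 Mu:0 Ld:1 B:1 rd:2 wr:1>
#4 MUL src=r2,r2 held:FU  <A:2 Mu:0 Ld:1 B:1 rd:2 wr:1>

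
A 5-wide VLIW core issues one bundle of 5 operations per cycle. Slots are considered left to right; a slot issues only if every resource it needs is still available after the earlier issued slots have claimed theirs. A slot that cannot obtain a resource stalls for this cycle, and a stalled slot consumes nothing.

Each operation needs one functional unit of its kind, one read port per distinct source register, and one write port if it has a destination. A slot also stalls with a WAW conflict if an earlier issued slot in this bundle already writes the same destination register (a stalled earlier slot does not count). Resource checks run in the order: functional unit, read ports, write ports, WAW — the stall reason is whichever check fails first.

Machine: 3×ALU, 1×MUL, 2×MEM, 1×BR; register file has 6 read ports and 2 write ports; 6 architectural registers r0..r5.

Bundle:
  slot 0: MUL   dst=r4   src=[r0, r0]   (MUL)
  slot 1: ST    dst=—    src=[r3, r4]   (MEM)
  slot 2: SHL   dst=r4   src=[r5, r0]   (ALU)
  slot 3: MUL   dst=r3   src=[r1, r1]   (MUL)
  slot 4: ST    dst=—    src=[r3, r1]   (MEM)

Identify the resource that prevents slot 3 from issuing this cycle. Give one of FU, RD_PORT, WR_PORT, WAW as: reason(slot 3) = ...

[0] MUL needs rd=1 wr=1: ok; after: ALU=3 MUL=0 MEM=2 BR=1, R=5, W=1
[1] MEM needs rd=2 wr=0: ok; after: ALU=3 MUL=0 MEM=1 BR=1, R=3, W=1
[2] ALU needs rd=2 wr=1: WAW; after: ALU=3 MUL=0 MEM=1 BR=1, R=3, W=1
[3] MUL needs rd=1 wr=1: FU; after: ALU=3 MUL=0 MEM=1 BR=1, R=3, W=1
[4] MEM needs rd=2 wr=0: ok; after: ALU=3 MUL=0 MEM=0 BR=1, R=1, W=1

reason(slot 3) = FU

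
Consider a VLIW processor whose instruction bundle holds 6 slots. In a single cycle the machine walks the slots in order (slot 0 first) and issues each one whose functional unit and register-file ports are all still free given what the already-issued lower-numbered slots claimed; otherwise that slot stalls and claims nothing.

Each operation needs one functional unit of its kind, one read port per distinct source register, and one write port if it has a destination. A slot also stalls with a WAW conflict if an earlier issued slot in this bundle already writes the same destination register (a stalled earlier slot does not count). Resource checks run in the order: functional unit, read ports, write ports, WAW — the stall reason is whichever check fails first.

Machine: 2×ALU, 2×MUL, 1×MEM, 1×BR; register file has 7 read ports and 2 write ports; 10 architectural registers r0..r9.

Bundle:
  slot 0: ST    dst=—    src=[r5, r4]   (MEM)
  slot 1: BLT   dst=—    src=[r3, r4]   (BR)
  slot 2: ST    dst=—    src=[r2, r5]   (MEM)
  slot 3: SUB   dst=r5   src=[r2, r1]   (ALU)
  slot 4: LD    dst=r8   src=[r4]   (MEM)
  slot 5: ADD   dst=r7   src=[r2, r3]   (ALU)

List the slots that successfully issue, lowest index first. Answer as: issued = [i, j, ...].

(0) want 1×MEM +2rd +0wr — yes → AL2|MU2|ME0|BR1|rd5|wr2
(1) want 1×BR +2rd +0wr — yes → AL2|MU2|ME0|BR0|rd3|wr2
(2) want 1×MEM +2rd +0wr — FU → AL2|MU2|ME0|BR0|rd3|wr2
(3) want 1×ALU +2rd +1wr — yes → AL1|MU2|ME0|BR0|rd1|wr1
(4) want 1×MEM +1rd +1wr — FU → AL1|MU2|ME0|BR0|rd1|wr1
(5) want 1×ALU +2rd +1wr — RD_PORT → AL1|MU2|ME0|BR0|rd1|wr1

issued = [0, 1, 3]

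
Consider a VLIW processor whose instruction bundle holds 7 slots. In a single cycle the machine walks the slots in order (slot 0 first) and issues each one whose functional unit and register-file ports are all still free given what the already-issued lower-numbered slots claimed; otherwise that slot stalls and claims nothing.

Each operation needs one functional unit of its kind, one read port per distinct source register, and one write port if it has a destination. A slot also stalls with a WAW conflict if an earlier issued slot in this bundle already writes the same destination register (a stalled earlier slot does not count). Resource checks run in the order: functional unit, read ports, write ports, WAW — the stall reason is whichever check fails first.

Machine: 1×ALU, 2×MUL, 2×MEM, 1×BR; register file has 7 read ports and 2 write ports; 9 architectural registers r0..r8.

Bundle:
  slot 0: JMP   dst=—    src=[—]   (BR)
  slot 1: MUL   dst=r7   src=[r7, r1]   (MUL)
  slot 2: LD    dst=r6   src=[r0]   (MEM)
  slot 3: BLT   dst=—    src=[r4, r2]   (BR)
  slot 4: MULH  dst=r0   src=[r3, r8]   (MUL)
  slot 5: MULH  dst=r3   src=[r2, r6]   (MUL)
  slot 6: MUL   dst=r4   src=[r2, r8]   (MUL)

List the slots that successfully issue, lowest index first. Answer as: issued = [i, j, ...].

issued = [0, 1, 2]

[0] BR needs rd=0 wr=0: ok; after: ALU=1 MUL=2 MEM=2 BR=0, R=7, W=2
[1] MUL needs rd=2 wr=1: ok; after: ALU=1 MUL=1 MEM=2 BR=0, R=5, W=1
[2] MEM needs rd=1 wr=1: ok; after: ALU=1 MUL=1 MEM=1 BR=0, R=4, W=0
[3] BR needs rd=2 wr=0: FU; after: ALU=1 MUL=1 MEM=1 BR=0, R=4, W=0
[4] MUL needs rd=2 wr=1: WR_PORT; after: ALU=1 MUL=1 MEM=1 BR=0, R=4, W=0
[5] MUL needs rd=2 wr=1: WR_PORT; after: ALU=1 MUL=1 MEM=1 BR=0, R=4, W=0
[6] MUL needs rd=2 wr=1: WR_PORT; after: ALU=1 MUL=1 MEM=1 BR=0, R=4, W=0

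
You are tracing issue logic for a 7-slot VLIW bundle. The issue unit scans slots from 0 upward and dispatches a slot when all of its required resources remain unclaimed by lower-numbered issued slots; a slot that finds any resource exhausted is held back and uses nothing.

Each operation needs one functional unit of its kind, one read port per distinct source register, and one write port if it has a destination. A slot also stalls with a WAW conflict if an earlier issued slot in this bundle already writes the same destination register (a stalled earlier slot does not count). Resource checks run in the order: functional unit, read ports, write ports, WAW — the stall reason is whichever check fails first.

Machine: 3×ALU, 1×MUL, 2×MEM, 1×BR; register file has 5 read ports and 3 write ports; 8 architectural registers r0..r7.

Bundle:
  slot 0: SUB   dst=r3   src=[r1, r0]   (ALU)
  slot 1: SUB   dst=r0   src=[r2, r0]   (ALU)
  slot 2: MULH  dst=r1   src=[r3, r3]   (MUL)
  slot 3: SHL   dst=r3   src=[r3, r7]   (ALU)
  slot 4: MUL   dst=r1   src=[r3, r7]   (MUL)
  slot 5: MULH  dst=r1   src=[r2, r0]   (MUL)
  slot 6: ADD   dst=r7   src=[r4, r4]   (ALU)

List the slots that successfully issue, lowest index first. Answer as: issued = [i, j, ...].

(0) want 1×ALU +2rd +1wr — yes → AL2|MU1|ME2|BR1|rd3|wr2
(1) want 1×ALU +2rd +1wr — yes → AL1|MU1|ME2|BR1|rd1|wr1
(2) want 1×MUL +1rd +1wr — yes → AL1|MU0|ME2|BR1|rd0|wr0
(3) want 1×ALU +2rd +1wr — RD_PORT → AL1|MU0|ME2|BR1|rd0|wr0
(4) want 1×MUL +2rd +1wr — FU → AL1|MU0|ME2|BR1|rd0|wr0
(5) want 1×MUL +2rd +1wr — FU → AL1|MU0|ME2|BR1|rd0|wr0
(6) want 1×ALU +1rd +1wr — RD_PORT → AL1|MU0|ME2|BR1|rd0|wr0

issued = [0, 1, 2]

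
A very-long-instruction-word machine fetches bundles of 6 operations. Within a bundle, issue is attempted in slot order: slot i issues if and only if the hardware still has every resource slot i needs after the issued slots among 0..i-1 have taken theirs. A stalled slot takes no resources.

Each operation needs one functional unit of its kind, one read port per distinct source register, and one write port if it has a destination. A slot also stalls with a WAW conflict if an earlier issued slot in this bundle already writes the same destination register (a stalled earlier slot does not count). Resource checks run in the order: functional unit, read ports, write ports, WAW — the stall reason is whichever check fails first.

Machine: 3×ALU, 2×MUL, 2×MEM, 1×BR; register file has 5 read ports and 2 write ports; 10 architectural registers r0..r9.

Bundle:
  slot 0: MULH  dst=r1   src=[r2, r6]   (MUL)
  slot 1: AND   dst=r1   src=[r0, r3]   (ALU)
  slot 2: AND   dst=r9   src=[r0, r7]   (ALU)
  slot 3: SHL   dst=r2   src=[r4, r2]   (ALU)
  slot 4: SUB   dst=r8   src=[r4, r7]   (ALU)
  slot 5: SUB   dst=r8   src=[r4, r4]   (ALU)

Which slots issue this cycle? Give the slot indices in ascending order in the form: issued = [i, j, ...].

slot 0 (MUL): ISSUE — free A3,Mu1,Ld2,B1 rp3 wp1
slot 1 (ALU): stall WAW — free A3,Mu1,Ld2,B1 rp3 wp1
slot 2 (ALU): ISSUE — free A2,Mu1,Ld2,B1 rp1 wp0
slot 3 (ALU): stall RD_PORT — free A2,Mu1,Ld2,B1 rp1 wp0
slot 4 (ALU): stall RD_PORT — free A2,Mu1,Ld2,B1 rp1 wp0
slot 5 (ALU): stall WR_PORT — free A2,Mu1,Ld2,B1 rp1 wp0

issued = [0, 2]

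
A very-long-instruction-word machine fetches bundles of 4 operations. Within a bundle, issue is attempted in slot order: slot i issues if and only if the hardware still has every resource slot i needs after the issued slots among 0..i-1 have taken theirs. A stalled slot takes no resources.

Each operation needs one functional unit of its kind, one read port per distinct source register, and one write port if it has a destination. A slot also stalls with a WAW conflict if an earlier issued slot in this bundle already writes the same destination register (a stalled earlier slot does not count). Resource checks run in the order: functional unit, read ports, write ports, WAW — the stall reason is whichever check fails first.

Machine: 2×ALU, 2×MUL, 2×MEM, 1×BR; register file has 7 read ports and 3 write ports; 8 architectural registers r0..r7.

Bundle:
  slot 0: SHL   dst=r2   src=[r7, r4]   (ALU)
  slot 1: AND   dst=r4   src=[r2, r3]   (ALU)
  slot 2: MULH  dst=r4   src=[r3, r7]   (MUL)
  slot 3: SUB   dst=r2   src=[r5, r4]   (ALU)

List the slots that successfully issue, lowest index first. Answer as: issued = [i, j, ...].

#0 ALU src=r7,r4 dispatched  <A:1 Mu:2 Ld:2 B:1 rd:5 wr:2>
#1 ALU src=r2,r3 dispatched  <A:0 Mu:2 Ld:2 B:1 rd:3 wr:1>
#2 MUL src=r3,r7 held:WAW  <A:0 Mu:2 Ld:2 B:1 rd:3 wr:1>
#3 ALU src=r5,r4 held:FU  <A:0 Mu:2 Ld:2 B:1 rd:3 wr:1>

issued = [0, 1]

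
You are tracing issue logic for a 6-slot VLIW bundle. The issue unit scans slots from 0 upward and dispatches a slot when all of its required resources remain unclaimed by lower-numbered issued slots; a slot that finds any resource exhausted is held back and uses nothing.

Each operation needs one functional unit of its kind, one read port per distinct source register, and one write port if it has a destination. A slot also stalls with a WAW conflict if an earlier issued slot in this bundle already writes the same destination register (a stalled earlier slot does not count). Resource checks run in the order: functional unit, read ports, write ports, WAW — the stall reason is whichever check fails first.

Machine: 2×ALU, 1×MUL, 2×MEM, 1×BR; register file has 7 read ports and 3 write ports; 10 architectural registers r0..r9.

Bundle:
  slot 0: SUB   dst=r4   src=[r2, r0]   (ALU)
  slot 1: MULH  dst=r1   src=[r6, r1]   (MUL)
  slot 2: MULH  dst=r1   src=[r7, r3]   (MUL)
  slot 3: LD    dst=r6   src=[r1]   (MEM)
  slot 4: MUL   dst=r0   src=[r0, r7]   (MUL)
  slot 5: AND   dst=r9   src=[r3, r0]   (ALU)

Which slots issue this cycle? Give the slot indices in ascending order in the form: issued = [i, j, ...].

issued = [0, 1, 3]

[0] ALU needs rd=2 wr=1: ok; after: ALU=1 MUL=1 MEM=2 BR=1, R=5, W=2
[1] MUL needs rd=2 wr=1: ok; after: ALU=1 MUL=0 MEM=2 BR=1, R=3, W=1
[2] MUL needs rd=2 wr=1: FU; after: ALU=1 MUL=0 MEM=2 BR=1, R=3, W=1
[3] MEM needs rd=1 wr=1: ok; after: ALU=1 MUL=0 MEM=1 BR=1, R=2, W=0
[4] MUL needs rd=2 wr=1: FU; after: ALU=1 MUL=0 MEM=1 BR=1, R=2, W=0
[5] ALU needs rd=2 wr=1: WR_PORT; after: ALU=1 MUL=0 MEM=1 BR=1, R=2, W=0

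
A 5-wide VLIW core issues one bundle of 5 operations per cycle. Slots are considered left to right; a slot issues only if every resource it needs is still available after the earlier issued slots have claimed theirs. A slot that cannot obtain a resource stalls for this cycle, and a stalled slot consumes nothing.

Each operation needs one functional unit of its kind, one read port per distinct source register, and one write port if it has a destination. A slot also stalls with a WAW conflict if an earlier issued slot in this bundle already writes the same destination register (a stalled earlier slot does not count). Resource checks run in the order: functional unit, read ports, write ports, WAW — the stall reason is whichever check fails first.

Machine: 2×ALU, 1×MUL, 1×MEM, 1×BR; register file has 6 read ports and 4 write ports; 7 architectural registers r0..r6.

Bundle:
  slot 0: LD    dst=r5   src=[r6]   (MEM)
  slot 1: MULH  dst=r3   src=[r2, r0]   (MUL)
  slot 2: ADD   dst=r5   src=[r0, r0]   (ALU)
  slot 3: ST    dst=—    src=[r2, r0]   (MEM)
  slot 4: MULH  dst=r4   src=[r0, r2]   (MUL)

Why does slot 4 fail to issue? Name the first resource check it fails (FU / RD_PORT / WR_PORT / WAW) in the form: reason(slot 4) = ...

reason(slot 4) = FU

slot 0 (MEM): ISSUE — free A2,Mu1,Ld0,B1 rp5 wp3
slot 1 (MUL): ISSUE — free A2,Mu0,Ld0,B1 rp3 wp2
slot 2 (ALU): stall WAW — free A2,Mu0,Ld0,B1 rp3 wp2
slot 3 (MEM): stall FU — free A2,Mu0,Ld0,B1 rp3 wp2
slot 4 (MUL): stall FU — free A2,Mu0,Ld0,B1 rp3 wp2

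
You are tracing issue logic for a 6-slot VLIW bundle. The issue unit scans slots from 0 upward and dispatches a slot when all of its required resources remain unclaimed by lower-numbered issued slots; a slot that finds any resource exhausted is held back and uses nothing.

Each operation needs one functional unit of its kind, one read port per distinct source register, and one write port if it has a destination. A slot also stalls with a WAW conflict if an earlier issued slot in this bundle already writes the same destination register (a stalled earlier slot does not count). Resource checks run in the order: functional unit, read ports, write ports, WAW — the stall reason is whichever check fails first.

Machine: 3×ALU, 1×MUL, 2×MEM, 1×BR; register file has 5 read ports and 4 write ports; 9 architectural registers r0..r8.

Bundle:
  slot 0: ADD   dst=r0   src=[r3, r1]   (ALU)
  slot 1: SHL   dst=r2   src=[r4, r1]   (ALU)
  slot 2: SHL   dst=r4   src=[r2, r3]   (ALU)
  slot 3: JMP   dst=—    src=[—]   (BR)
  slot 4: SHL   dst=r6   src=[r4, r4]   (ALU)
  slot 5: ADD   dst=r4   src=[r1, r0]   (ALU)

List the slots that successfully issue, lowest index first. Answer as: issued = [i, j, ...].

issued = [0, 1, 3, 4]

#0 ALU src=r3,r1 dispatched  <A:2 Mu:1 Ld:2 B:1 rd:3 wr:3>
#1 ALU src=r4,r1 dispatched  <A:1 Mu:1 Ld:2 B:1 rd:1 wr:2>
#2 ALU src=r2,r3 held:RD_PORT  <A:1 Mu:1 Ld:2 B:1 rd:1 wr:2>
#3 BR src=- dispatched  <A:1 Mu:1 Ld:2 B:0 rd:1 wr:2>
#4 ALU src=r4,r4 dispatched  <A:0 Mu:1 Ld:2 B:0 rd:0 wr:1>
#5 ALU src=r1,r0 held:FU  <A:0 Mu:1 Ld:2 B:0 rd:0 wr:1>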